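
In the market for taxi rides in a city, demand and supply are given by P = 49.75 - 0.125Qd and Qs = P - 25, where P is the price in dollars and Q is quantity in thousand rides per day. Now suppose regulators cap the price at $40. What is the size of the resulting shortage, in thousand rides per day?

Rearranging demand gives Qd = 398 - 8P. Without the control the market clears where 398 - 8P = P - 25, i.e. P* = 47 and Q* = 22.
Because the ceiling (40) lies below the market-clearing price, it is binding.
At P = 40: Qd = 398 - 8·40 = 78 and Qs = 40 - 25 = 15.
Shortage = Qd - Qs = 78 - 15 = 63.

63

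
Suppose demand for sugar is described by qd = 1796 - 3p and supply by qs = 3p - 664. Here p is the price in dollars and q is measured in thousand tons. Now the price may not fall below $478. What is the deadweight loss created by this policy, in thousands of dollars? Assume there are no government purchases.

Equilibrium: 1796 - 3p = 3p - 664, so 2460 = 6p and p* = 410, q* = 566.
The floor of 478 is above the equilibrium price 410, so it binds.
At p = 478: qd = 1796 - 3·478 = 362 and qs = 3·478 - 664 = 770.
Quantity traded falls to 362. At q = 362 the demand price is (1796 - 362)/3 = 478 and the supply price is (664 + 362)/3 = 342.
Deadweight loss = ½ · (478 - 342) · (566 - 362) = ½ · 136 · 204 = 13872.

13872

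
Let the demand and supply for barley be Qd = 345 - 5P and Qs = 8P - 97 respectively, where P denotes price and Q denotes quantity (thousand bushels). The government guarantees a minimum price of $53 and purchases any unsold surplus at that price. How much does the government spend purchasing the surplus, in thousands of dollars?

13091

Without the control the market clears where 345 - 5P = 8P - 97, i.e. P* = 34 and Q* = 175.
Because the floor (53) lies above the market-clearing price, it is binding.
At P = 53: Qd = 345 - 5·53 = 80 and Qs = 8·53 - 97 = 327.
Surplus = Qs - Qd = 247.
Government expenditure = surplus × support price = 247 × 53 = 13091.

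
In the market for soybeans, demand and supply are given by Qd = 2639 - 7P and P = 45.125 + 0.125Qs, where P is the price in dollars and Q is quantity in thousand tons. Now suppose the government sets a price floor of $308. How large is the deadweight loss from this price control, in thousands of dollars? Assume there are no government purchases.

76545

Rearranging supply gives Qs = 8P - 361. Setting quantity demanded equal to quantity supplied, 2639 - 7P = 8P - 361, gives P* = 200 and Q* = 1239.
The floor of 308 is above the equilibrium price 200, so it binds.
At P = 308: Qd = 2639 - 7·308 = 483 and Qs = 8·308 - 361 = 2103.
Quantity traded falls to 483. At Q = 483 the demand price is (2639 - 483)/7 = 308 and the supply price is (361 + 483)/8 = 105.5.
Deadweight loss = ½ · (308 - 105.5) · (1239 - 483) = ½ · 202.5 · 756 = 76545.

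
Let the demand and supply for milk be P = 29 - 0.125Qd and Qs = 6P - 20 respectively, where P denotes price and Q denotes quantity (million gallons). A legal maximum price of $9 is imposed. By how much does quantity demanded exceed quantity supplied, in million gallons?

126

Rearranging demand gives Qd = 232 - 8P. Setting quantity demanded equal to quantity supplied, 232 - 8P = 6P - 20, gives P* = 18 and Q* = 88.
The ceiling of 9 is below the equilibrium price 18, so it binds.
At P = 9: Qd = 232 - 8·9 = 160 and Qs = 6·9 - 20 = 34.
Shortage = Qd - Qs = 160 - 34 = 126.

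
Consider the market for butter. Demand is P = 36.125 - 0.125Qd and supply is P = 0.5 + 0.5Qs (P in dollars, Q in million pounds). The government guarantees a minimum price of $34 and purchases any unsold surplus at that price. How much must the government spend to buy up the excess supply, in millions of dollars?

Rearranging demand gives Qd = 289 - 8P; rearranging supply gives Qs = 2P - 1. In a free market, 289 - 8P = 2P - 1 gives the equilibrium P* = 29, Q* = 57.
Because the floor (34) lies above the market-clearing price, it is binding.
At P = 34: Qd = 289 - 8·34 = 17 and Qs = 2·34 - 1 = 67.
Surplus = Qs - Qd = 50.
Government expenditure = surplus × support price = 50 × 34 = 1700.

1700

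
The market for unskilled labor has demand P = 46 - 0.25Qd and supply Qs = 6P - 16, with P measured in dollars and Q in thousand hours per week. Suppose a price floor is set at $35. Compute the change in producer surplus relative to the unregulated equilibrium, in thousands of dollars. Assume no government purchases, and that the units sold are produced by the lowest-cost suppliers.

Rearranging demand gives Qd = 184 - 4P. Setting quantity demanded equal to quantity supplied, 184 - 4P = 6P - 16, gives P* = 20 and Q* = 104.
Because the floor (35) lies above the market-clearing price, it is binding.
At P = 35: Qd = 184 - 4·35 = 44 and Qs = 6·35 - 16 = 194.
Producer surplus without the control is ½ · (20 - 8/3) · 104 = 2704/3.
With the floor, 44 units are sold at 35. The supply price at Q = 44 is 10, so PS = ½ · [(35 - 8/3) + (35 - 10)] · 44 = 3784/3.
Change in producer surplus = 3784/3 - 2704/3 = 360.

360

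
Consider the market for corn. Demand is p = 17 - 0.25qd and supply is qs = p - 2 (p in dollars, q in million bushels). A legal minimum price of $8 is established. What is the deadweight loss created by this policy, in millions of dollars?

0

Rearranging demand gives qd = 68 - 4p. Setting quantity demanded equal to quantity supplied, 68 - 4p = p - 2, gives p* = 14 and q* = 12.
The floor of 8 is below the equilibrium price 14, so it is not binding; the market clears at p* = 14, q* = 12.
Since the control does not bind, no trades are prevented and deadweight loss is zero.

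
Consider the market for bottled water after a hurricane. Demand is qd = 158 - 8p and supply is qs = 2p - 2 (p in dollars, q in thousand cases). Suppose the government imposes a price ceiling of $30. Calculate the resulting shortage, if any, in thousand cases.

Equilibrium: 158 - 8p = 2p - 2, so 160 = 10p and p* = 16, q* = 30.
Since 30 is above p* = 16, the ceiling does not bind and the free-market outcome prevails.
Since the control does not bind, there is no shortage.

0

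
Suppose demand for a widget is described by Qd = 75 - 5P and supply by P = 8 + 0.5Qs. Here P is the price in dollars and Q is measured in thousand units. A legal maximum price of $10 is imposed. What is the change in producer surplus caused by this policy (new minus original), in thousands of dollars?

Rearranging supply gives Qs = 2P - 16. Setting quantity demanded equal to quantity supplied, 75 - 5P = 2P - 16, gives P* = 13 and Q* = 10.
The ceiling of 10 is below the equilibrium price 13, so it binds.
At P = 10: Qd = 75 - 5·10 = 25 and Qs = 2·10 - 16 = 4.
Producer surplus without the control is ½ · (13 - 8) · 10 = 25.
With the ceiling, producers sell 4 units at 10, so PS = ½ · (10 - 8) · 4 = 4.
Change in producer surplus = 4 - 25 = -21.

-21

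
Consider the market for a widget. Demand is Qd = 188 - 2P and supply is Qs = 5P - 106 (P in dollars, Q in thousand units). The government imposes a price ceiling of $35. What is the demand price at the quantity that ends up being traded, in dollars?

59.5

Equilibrium: 188 - 2P = 5P - 106, so 294 = 7P and P* = 42, Q* = 104.
Because the ceiling (35) lies below the market-clearing price, it is binding.
At P = 35: Qd = 188 - 2·35 = 118 and Qs = 5·35 - 106 = 69.
Only 69 units reach the market. On the demand curve, the marginal buyer's willingness to pay at Q = 69 is (188 - 69)/2 = 59.5.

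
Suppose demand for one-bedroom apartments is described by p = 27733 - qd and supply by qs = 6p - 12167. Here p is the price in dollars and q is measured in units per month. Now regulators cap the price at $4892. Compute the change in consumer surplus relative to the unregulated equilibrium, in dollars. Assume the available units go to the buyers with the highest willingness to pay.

2133928

Rearranging demand gives qd = 27733 - p. In a free market, 27733 - p = 6p - 12167 gives the equilibrium p* = 5700, q* = 22033.
Because the ceiling (4892) lies below the market-clearing price, it is binding.
At p = 4892: qd = 27733 - 4892 = 22841 and qs = 6·4892 - 12167 = 17185.
Consumer surplus without the control is ½ · (27733 - 5700) · 22033 = 242726544.5.
With the ceiling, 17185 units are sold at 4892 (assume they go to the highest-value buyers). The demand price at q = 17185 is 10548, so CS = ½ · [(27733 - 4892) + (10548 - 4892)] · 17185 = 244860472.5.
Change in consumer surplus = 244860472.5 - 242726544.5 = 2133928.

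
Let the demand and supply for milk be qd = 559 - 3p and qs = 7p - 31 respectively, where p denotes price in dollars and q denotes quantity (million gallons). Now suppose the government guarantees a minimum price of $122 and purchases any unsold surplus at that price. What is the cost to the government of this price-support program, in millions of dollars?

Without the control the market clears where 559 - 3p = 7p - 31, i.e. p* = 59 and q* = 382.
The floor of 122 is above the equilibrium price 59, so it binds.
At p = 122: qd = 559 - 3·122 = 193 and qs = 7·122 - 31 = 823.
Surplus = qs - qd = 630.
Government expenditure = surplus × support price = 630 × 122 = 76860.

76860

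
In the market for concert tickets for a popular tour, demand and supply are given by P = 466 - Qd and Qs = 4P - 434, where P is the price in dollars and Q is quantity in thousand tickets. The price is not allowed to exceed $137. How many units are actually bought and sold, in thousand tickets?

Rearranging demand gives Qd = 466 - P. In a free market, 466 - P = 4P - 434 gives the equilibrium P* = 180, Q* = 286.
The ceiling of 137 is below the equilibrium price 180, so it binds.
At P = 137: Qd = 466 - 137 = 329 and Qs = 4·137 - 434 = 114.
The quantity actually transacted is the short side, supply: 114.

114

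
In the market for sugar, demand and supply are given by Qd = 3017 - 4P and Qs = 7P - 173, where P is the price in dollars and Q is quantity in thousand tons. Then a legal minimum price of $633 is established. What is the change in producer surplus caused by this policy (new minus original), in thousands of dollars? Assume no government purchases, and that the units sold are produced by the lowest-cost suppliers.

31899

In a free market, 3017 - 4P = 7P - 173 gives the equilibrium P* = 290, Q* = 1857.
Because the floor (633) lies above the market-clearing price, it is binding.
At P = 633: Qd = 3017 - 4·633 = 485 and Qs = 7·633 - 173 = 4258.
Producer surplus without the control is ½ · (290 - 173/7) · 1857 = 3448449/14.
With the floor, 485 units are sold at 633. The supply price at Q = 485 is 94, so PS = ½ · [(633 - 173/7) + (633 - 94)] · 485 = 3895035/14.
Change in producer surplus = 3895035/14 - 3448449/14 = 31899.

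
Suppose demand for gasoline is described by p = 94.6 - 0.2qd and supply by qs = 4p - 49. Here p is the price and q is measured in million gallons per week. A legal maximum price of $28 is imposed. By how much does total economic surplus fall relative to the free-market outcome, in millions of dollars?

Rearranging demand gives qd = 473 - 5p. Equilibrium: 473 - 5p = 4p - 49, so 522 = 9p and p* = 58, q* = 183.
Because the ceiling (28) lies below the market-clearing price, it is binding.
At p = 28: qd = 473 - 5·28 = 333 and qs = 4·28 - 49 = 63.
Quantity traded falls to 63. At q = 63 the demand price is (473 - 63)/5 = 82 and the supply price is (49 + 63)/4 = 28.
Deadweight loss = ½ · (82 - 28) · (183 - 63) = ½ · 54 · 120 = 3240.

3240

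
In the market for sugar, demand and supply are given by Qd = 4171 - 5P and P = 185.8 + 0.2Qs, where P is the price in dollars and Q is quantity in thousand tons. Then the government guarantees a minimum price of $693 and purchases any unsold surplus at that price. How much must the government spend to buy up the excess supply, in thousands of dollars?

1268190

Rearranging supply gives Qs = 5P - 929. In a free market, 4171 - 5P = 5P - 929 gives the equilibrium P* = 510, Q* = 1621.
Since 693 > 510, the floor is binding.
At P = 693: Qd = 4171 - 5·693 = 706 and Qs = 5·693 - 929 = 2536.
Surplus = Qs - Qd = 1830.
Government expenditure = surplus × support price = 1830 × 693 = 1268190.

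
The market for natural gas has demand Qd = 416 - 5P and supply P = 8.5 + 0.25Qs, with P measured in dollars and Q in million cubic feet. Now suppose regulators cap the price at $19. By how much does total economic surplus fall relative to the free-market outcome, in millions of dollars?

3459.6

Rearranging supply gives Qs = 4P - 34. Without the control the market clears where 416 - 5P = 4P - 34, i.e. P* = 50 and Q* = 166.
Since 19 < 50, the ceiling is binding.
At P = 19: Qd = 416 - 5·19 = 321 and Qs = 4·19 - 34 = 42.
Quantity traded falls to 42. At Q = 42 the demand price is (416 - 42)/5 = 74.8 and the supply price is (34 + 42)/4 = 19.
Deadweight loss = ½ · (74.8 - 19) · (166 - 42) = ½ · 55.8 · 124 = 3459.6.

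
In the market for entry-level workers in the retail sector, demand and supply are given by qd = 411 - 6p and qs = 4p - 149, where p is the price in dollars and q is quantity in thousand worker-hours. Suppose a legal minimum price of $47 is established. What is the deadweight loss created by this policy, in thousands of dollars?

Without the control the market clears where 411 - 6p = 4p - 149, i.e. p* = 56 and q* = 75.
The floor of 47 is below the equilibrium price 56, so it is not binding; the market clears at p* = 56, q* = 75.
Since the control does not bind, no trades are prevented and deadweight loss is zero.

0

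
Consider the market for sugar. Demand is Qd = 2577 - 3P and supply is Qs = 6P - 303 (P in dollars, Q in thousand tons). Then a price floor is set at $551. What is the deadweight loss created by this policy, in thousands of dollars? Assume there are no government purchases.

Setting quantity demanded equal to quantity supplied, 2577 - 3P = 6P - 303, gives P* = 320 and Q* = 1617.
Because the floor (551) lies above the market-clearing price, it is binding.
At P = 551: Qd = 2577 - 3·551 = 924 and Qs = 6·551 - 303 = 3003.
Quantity traded falls to 924. At Q = 924 the demand price is (2577 - 924)/3 = 551 and the supply price is (303 + 924)/6 = 204.5.
Deadweight loss = ½ · (551 - 204.5) · (1617 - 924) = ½ · 346.5 · 693 = 120062.25.

120062.25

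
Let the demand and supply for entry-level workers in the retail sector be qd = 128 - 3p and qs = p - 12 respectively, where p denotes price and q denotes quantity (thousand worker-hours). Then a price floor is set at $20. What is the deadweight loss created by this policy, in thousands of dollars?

Equilibrium: 128 - 3p = p - 12, so 140 = 4p and p* = 35, q* = 23.
The floor of 20 is below the equilibrium price 35, so it is not binding; the market clears at p* = 35, q* = 23.
Since the control does not bind, no trades are prevented and deadweight loss is zero.

0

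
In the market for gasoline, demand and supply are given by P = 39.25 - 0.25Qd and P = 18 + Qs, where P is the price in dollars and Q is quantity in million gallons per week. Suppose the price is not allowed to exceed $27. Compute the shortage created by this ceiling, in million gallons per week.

40

Rearranging demand gives Qd = 157 - 4P; rearranging supply gives Qs = P - 18. In a free market, 157 - 4P = P - 18 gives the equilibrium P* = 35, Q* = 17.
The ceiling of 27 is below the equilibrium price 35, so it binds.
At P = 27: Qd = 157 - 4·27 = 49 and Qs = 27 - 18 = 9.
Shortage = Qd - Qs = 49 - 9 = 40.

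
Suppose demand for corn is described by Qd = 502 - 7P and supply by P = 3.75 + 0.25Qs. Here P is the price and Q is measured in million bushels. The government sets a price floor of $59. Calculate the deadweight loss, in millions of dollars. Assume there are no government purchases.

1386

Rearranging supply gives Qs = 4P - 15. Setting quantity demanded equal to quantity supplied, 502 - 7P = 4P - 15, gives P* = 47 and Q* = 173.
The floor of 59 is above the equilibrium price 47, so it binds.
At P = 59: Qd = 502 - 7·59 = 89 and Qs = 4·59 - 15 = 221.
Quantity traded falls to 89. At Q = 89 the demand price is (502 - 89)/7 = 59 and the supply price is (15 + 89)/4 = 26.
Deadweight loss = ½ · (59 - 26) · (173 - 89) = ½ · 33 · 84 = 1386.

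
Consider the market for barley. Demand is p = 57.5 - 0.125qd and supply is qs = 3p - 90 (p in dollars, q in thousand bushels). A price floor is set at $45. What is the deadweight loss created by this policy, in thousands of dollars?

Rearranging demand gives qd = 460 - 8p. Equilibrium: 460 - 8p = 3p - 90, so 550 = 11p and p* = 50, q* = 60.
The floor of 45 is below the equilibrium price 50, so it is not binding; the market clears at p* = 50, q* = 60.
Since the control does not bind, no trades are prevented and deadweight loss is zero.

0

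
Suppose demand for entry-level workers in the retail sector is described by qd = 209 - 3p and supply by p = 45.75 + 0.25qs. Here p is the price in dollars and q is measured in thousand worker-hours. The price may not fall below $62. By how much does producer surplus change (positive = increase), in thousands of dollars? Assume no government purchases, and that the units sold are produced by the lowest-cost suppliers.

97.5

Rearranging supply gives qs = 4p - 183. In a free market, 209 - 3p = 4p - 183 gives the equilibrium p* = 56, q* = 41.
Since 62 > 56, the floor is binding.
At p = 62: qd = 209 - 3·62 = 23 and qs = 4·62 - 183 = 65.
Producer surplus without the control is ½ · (56 - 45.75) · 41 = 210.125.
With the floor, 23 units are sold at 62. The supply price at q = 23 is 51.5, so PS = ½ · [(62 - 45.75) + (62 - 51.5)] · 23 = 307.625.
Change in producer surplus = 307.625 - 210.125 = 97.5.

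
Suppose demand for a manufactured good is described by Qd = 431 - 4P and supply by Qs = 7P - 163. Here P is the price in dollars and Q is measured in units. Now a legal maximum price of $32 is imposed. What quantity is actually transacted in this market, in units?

Without the control the market clears where 431 - 4P = 7P - 163, i.e. P* = 54 and Q* = 215.
Since 32 < 54, the ceiling is binding.
At P = 32: Qd = 431 - 4·32 = 303 and Qs = 7·32 - 163 = 61.
The quantity actually transacted is the short side, supply: 61.

61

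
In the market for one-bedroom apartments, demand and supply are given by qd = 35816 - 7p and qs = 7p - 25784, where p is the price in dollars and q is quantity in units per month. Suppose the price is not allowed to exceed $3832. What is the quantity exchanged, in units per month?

In a free market, 35816 - 7p = 7p - 25784 gives the equilibrium p* = 4400, q* = 5016.
Since 3832 < 4400, the ceiling is binding.
At p = 3832: qd = 35816 - 7·3832 = 8992 and qs = 7·3832 - 25784 = 1040.
The quantity actually transacted is the short side, supply: 1040.

1040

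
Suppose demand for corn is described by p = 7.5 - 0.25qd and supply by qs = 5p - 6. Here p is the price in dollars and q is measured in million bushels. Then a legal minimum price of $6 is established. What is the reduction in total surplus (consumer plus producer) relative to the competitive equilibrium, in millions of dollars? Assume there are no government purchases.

14.4

Rearranging demand gives qd = 30 - 4p. Setting quantity demanded equal to quantity supplied, 30 - 4p = 5p - 6, gives p* = 4 and q* = 14.
Because the floor (6) lies above the market-clearing price, it is binding.
At p = 6: qd = 30 - 4·6 = 6 and qs = 5·6 - 6 = 24.
Quantity traded falls to 6. At q = 6 the demand price is (30 - 6)/4 = 6 and the supply price is (6 + 6)/5 = 2.4.
Deadweight loss = ½ · (6 - 2.4) · (14 - 6) = ½ · 3.6 · 8 = 14.4.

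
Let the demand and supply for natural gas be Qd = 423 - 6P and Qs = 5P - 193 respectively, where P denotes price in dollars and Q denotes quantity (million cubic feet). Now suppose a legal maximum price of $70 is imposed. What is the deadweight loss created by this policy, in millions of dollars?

Setting quantity demanded equal to quantity supplied, 423 - 6P = 5P - 193, gives P* = 56 and Q* = 87.
The ceiling of 70 is above the equilibrium price 56, so it is not binding; the market clears at P* = 56, Q* = 87.
Since the control does not bind, no trades are prevented and deadweight loss is zero.

0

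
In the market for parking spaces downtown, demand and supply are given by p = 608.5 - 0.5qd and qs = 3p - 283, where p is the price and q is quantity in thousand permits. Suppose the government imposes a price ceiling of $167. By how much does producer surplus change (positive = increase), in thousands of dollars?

-55527.5

Rearranging demand gives qd = 1217 - 2p. Without the control the market clears where 1217 - 2p = 3p - 283, i.e. p* = 300 and q* = 617.
Since 167 < 300, the ceiling is binding.
At p = 167: qd = 1217 - 2·167 = 883 and qs = 3·167 - 283 = 218.
Producer surplus without the control is ½ · (300 - 283/3) · 617 = 380689/6.
With the ceiling, producers sell 218 units at 167, so PS = ½ · (167 - 283/3) · 218 = 23762/3.
Change in producer surplus = 23762/3 - 380689/6 = -55527.5.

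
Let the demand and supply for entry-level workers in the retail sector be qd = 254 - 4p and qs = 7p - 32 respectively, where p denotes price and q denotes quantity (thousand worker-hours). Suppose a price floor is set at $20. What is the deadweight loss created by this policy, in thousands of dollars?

In a free market, 254 - 4p = 7p - 32 gives the equilibrium p* = 26, q* = 150.
The floor of 20 is below the equilibrium price 26, so it is not binding; the market clears at p* = 26, q* = 150.
Since the control does not bind, no trades are prevented and deadweight loss is zero.

0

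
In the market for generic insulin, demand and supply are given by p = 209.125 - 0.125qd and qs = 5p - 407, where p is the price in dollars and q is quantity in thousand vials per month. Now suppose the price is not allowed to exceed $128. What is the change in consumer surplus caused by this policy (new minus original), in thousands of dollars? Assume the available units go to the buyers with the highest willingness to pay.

Rearranging demand gives qd = 1673 - 8p. Without the control the market clears where 1673 - 8p = 5p - 407, i.e. p* = 160 and q* = 393.
The ceiling of 128 is below the equilibrium price 160, so it binds.
At p = 128: qd = 1673 - 8·128 = 649 and qs = 5·128 - 407 = 233.
Consumer surplus without the control is ½ · (209.125 - 160) · 393 = 9653.0625.
With the ceiling, 233 units are sold at 128 (assume they go to the highest-value buyers). The demand price at q = 233 is 180, so CS = ½ · [(209.125 - 128) + (180 - 128)] · 233 = 15509.0625.
Change in consumer surplus = 15509.0625 - 9653.0625 = 5856.

5856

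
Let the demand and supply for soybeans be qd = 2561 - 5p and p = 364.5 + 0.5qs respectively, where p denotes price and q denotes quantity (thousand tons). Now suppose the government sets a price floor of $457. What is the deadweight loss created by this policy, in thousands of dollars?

Rearranging supply gives qs = 2p - 729. In a free market, 2561 - 5p = 2p - 729 gives the equilibrium p* = 470, q* = 211.
Since 457 is below p* = 470, the floor does not bind and the free-market outcome prevails.
Since the control does not bind, no trades are prevented and deadweight loss is zero.

0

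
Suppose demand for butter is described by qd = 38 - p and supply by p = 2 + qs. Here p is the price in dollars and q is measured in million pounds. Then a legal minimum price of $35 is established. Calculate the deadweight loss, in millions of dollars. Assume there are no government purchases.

225

Rearranging supply gives qs = p - 2. Without the control the market clears where 38 - p = p - 2, i.e. p* = 20 and q* = 18.
Since 35 > 20, the floor is binding.
At p = 35: qd = 38 - 35 = 3 and qs = 35 - 2 = 33.
Quantity traded falls to 3. At q = 3 the demand price is 38 - 3 = 35 and the supply price is 2 + 3 = 5.
Deadweight loss = ½ · (35 - 5) · (18 - 3) = ½ · 30 · 15 = 225.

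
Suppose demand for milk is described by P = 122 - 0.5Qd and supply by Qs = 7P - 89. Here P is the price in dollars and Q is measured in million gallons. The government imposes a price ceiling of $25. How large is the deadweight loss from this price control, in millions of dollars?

2268

Rearranging demand gives Qd = 244 - 2P. In a free market, 244 - 2P = 7P - 89 gives the equilibrium P* = 37, Q* = 170.
The ceiling of 25 is below the equilibrium price 37, so it binds.
At P = 25: Qd = 244 - 2·25 = 194 and Qs = 7·25 - 89 = 86.
Quantity traded falls to 86. At Q = 86 the demand price is (244 - 86)/2 = 79 and the supply price is (89 + 86)/7 = 25.
Deadweight loss = ½ · (79 - 25) · (170 - 86) = ½ · 54 · 84 = 2268.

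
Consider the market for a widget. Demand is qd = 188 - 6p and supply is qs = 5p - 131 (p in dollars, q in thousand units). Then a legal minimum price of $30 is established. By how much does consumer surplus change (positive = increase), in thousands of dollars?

In a free market, 188 - 6p = 5p - 131 gives the equilibrium p* = 29, q* = 14.
Because the floor (30) lies above the market-clearing price, it is binding.
At p = 30: qd = 188 - 6·30 = 8 and qs = 5·30 - 131 = 19.
Consumer surplus without the control is ½ · (94/3 - 29) · 14 = 49/3.
With the floor, consumers buy 8 units at 30, so CS = ½ · (94/3 - 30) · 8 = 16/3.
Change in consumer surplus = 16/3 - 49/3 = -11.

-11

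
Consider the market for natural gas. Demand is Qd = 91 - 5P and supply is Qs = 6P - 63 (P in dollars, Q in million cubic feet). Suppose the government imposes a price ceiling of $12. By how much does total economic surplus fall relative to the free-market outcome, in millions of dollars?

26.4

In a free market, 91 - 5P = 6P - 63 gives the equilibrium P* = 14, Q* = 21.
The ceiling of 12 is below the equilibrium price 14, so it binds.
At P = 12: Qd = 91 - 5·12 = 31 and Qs = 6·12 - 63 = 9.
Quantity traded falls to 9. At Q = 9 the demand price is (91 - 9)/5 = 16.4 and the supply price is (63 + 9)/6 = 12.
Deadweight loss = ½ · (16.4 - 12) · (21 - 9) = ½ · 4.4 · 12 = 26.4.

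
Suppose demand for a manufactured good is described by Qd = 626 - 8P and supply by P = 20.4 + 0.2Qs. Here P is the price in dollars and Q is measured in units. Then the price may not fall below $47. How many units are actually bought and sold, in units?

178

Rearranging supply gives Qs = 5P - 102. Setting quantity demanded equal to quantity supplied, 626 - 8P = 5P - 102, gives P* = 56 and Q* = 178.
The floor of 47 is below the equilibrium price 56, so it is not binding; the market clears at P* = 56, Q* = 178.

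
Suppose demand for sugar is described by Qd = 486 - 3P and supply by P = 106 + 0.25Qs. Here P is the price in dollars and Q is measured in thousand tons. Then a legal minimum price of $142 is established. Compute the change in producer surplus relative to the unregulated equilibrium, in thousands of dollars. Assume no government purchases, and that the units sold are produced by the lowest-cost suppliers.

558

Rearranging supply gives Qs = 4P - 424. In a free market, 486 - 3P = 4P - 424 gives the equilibrium P* = 130, Q* = 96.
Since 142 > 130, the floor is binding.
At P = 142: Qd = 486 - 3·142 = 60 and Qs = 4·142 - 424 = 144.
Producer surplus without the control is ½ · (130 - 106) · 96 = 1152.
With the floor, 60 units are sold at 142. The supply price at Q = 60 is 121, so PS = ½ · [(142 - 106) + (142 - 121)] · 60 = 1710.
Change in producer surplus = 1710 - 1152 = 558.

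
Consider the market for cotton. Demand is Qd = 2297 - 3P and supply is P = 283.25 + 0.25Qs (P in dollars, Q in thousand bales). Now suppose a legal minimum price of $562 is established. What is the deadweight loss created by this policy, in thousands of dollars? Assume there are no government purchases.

13608

Rearranging supply gives Qs = 4P - 1133. Without the control the market clears where 2297 - 3P = 4P - 1133, i.e. P* = 490 and Q* = 827.
Because the floor (562) lies above the market-clearing price, it is binding.
At P = 562: Qd = 2297 - 3·562 = 611 and Qs = 4·562 - 1133 = 1115.
Quantity traded falls to 611. At Q = 611 the demand price is (2297 - 611)/3 = 562 and the supply price is (1133 + 611)/4 = 436.
Deadweight loss = ½ · (562 - 436) · (827 - 611) = ½ · 126 · 216 = 13608.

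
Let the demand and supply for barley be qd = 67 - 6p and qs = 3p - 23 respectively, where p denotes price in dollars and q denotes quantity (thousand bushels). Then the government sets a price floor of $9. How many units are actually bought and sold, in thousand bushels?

7

In a free market, 67 - 6p = 3p - 23 gives the equilibrium p* = 10, q* = 7.
The floor of 9 is below the equilibrium price 10, so it is not binding; the market clears at p* = 10, q* = 7.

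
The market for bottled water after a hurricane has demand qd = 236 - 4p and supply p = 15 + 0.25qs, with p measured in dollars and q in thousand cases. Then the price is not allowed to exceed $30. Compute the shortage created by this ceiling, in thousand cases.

56

Rearranging supply gives qs = 4p - 60. Setting quantity demanded equal to quantity supplied, 236 - 4p = 4p - 60, gives p* = 37 and q* = 88.
Since 30 < 37, the ceiling is binding.
At p = 30: qd = 236 - 4·30 = 116 and qs = 4·30 - 60 = 60.
Shortage = qd - qs = 116 - 60 = 56.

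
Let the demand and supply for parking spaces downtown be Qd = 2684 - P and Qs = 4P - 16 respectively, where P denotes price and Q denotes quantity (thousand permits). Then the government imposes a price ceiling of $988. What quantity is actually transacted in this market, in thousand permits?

2144

Setting quantity demanded equal to quantity supplied, 2684 - P = 4P - 16, gives P* = 540 and Q* = 2144.
The ceiling of 988 is above the equilibrium price 540, so it is not binding; the market clears at P* = 540, Q* = 2144.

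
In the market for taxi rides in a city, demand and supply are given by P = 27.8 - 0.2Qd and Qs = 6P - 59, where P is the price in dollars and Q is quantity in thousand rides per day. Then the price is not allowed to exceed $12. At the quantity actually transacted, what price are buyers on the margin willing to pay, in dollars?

25.2

Rearranging demand gives Qd = 139 - 5P. Setting quantity demanded equal to quantity supplied, 139 - 5P = 6P - 59, gives P* = 18 and Q* = 49.
Because the ceiling (12) lies below the market-clearing price, it is binding.
At P = 12: Qd = 139 - 5·12 = 79 and Qs = 6·12 - 59 = 13.
Only 13 units reach the market. On the demand curve, the marginal buyer's willingness to pay at Q = 13 is (139 - 13)/5 = 25.2.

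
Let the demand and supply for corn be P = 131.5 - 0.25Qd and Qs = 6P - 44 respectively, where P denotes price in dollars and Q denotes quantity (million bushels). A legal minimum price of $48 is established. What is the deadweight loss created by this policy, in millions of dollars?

0

Rearranging demand gives Qd = 526 - 4P. Equilibrium: 526 - 4P = 6P - 44, so 570 = 10P and P* = 57, Q* = 298.
Since 48 is below P* = 57, the floor does not bind and the free-market outcome prevails.
Since the control does not bind, no trades are prevented and deadweight loss is zero.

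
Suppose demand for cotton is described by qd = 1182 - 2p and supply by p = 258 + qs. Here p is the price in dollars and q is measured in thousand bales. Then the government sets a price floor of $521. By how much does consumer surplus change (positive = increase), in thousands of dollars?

-7421

Rearranging supply gives qs = p - 258. Equilibrium: 1182 - 2p = p - 258, so 1440 = 3p and p* = 480, q* = 222.
Because the floor (521) lies above the market-clearing price, it is binding.
At p = 521: qd = 1182 - 2·521 = 140 and qs = 521 - 258 = 263.
Consumer surplus without the control is ½ · (591 - 480) · 222 = 12321.
With the floor, consumers buy 140 units at 521, so CS = ½ · (591 - 521) · 140 = 4900.
Change in consumer surplus = 4900 - 12321 = -7421.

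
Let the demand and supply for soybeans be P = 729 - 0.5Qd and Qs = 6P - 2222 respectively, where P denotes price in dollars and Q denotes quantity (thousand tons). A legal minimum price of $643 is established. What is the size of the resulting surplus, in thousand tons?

1464

Rearranging demand gives Qd = 1458 - 2P. In a free market, 1458 - 2P = 6P - 2222 gives the equilibrium P* = 460, Q* = 538.
Because the floor (643) lies above the market-clearing price, it is binding.
At P = 643: Qd = 1458 - 2·643 = 172 and Qs = 6·643 - 2222 = 1636.
Surplus = Qs - Qd = 1636 - 172 = 1464.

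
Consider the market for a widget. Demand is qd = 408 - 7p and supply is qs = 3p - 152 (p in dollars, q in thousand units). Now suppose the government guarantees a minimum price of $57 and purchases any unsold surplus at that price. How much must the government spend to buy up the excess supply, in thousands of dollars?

In a free market, 408 - 7p = 3p - 152 gives the equilibrium p* = 56, q* = 16.
Because the floor (57) lies above the market-clearing price, it is binding.
At p = 57: qd = 408 - 7·57 = 9 and qs = 3·57 - 152 = 19.
Surplus = qs - qd = 10.
Government expenditure = surplus × support price = 10 × 57 = 570.

570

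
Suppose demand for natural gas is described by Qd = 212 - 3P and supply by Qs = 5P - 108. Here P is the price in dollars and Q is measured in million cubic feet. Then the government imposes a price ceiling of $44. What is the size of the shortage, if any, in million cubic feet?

0

Equilibrium: 212 - 3P = 5P - 108, so 320 = 8P and P* = 40, Q* = 92.
Since 44 is above P* = 40, the ceiling does not bind and the free-market outcome prevails.
Since the control does not bind, there is no shortage.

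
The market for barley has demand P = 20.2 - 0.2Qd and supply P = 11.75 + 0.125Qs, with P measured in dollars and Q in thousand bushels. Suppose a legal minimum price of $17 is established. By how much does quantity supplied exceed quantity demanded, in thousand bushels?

26

Rearranging demand gives Qd = 101 - 5P; rearranging supply gives Qs = 8P - 94. In a free market, 101 - 5P = 8P - 94 gives the equilibrium P* = 15, Q* = 26.
Since 17 > 15, the floor is binding.
At P = 17: Qd = 101 - 5·17 = 16 and Qs = 8·17 - 94 = 42.
Surplus = Qs - Qd = 42 - 16 = 26.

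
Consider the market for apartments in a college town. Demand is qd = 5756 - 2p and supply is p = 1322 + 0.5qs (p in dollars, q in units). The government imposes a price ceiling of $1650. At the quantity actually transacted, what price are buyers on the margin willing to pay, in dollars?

2550

Rearranging supply gives qs = 2p - 2644. In a free market, 5756 - 2p = 2p - 2644 gives the equilibrium p* = 2100, q* = 1556.
Since 1650 < 2100, the ceiling is binding.
At p = 1650: qd = 5756 - 2·1650 = 2456 and qs = 2·1650 - 2644 = 656.
Only 656 units reach the market. On the demand curve, the marginal buyer's willingness to pay at q = 656 is (5756 - 656)/2 = 2550.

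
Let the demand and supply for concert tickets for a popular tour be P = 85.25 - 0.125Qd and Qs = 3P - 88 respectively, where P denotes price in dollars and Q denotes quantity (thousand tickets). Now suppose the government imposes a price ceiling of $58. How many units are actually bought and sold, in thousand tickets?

Rearranging demand gives Qd = 682 - 8P. In a free market, 682 - 8P = 3P - 88 gives the equilibrium P* = 70, Q* = 122.
Since 58 < 70, the ceiling is binding.
At P = 58: Qd = 682 - 8·58 = 218 and Qs = 3·58 - 88 = 86.
The quantity actually transacted is the short side, supply: 86.

86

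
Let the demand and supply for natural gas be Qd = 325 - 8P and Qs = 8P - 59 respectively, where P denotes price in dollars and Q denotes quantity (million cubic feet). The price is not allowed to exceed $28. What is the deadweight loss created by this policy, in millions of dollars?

0

Equilibrium: 325 - 8P = 8P - 59, so 384 = 16P and P* = 24, Q* = 133.
Since 28 is above P* = 24, the ceiling does not bind and the free-market outcome prevails.
Since the control does not bind, no trades are prevented and deadweight loss is zero.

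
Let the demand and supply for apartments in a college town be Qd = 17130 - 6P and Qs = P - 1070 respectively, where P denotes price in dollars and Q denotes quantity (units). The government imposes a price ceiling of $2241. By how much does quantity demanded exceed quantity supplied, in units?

2513

In a free market, 17130 - 6P = P - 1070 gives the equilibrium P* = 2600, Q* = 1530.
The ceiling of 2241 is below the equilibrium price 2600, so it binds.
At P = 2241: Qd = 17130 - 6·2241 = 3684 and Qs = 2241 - 1070 = 1171.
Shortage = Qd - Qs = 3684 - 1171 = 2513.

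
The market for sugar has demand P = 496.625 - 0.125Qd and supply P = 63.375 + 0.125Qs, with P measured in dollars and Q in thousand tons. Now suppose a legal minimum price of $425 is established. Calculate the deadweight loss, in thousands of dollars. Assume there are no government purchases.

168200

Rearranging demand gives Qd = 3973 - 8P; rearranging supply gives Qs = 8P - 507. Without the control the market clears where 3973 - 8P = 8P - 507, i.e. P* = 280 and Q* = 1733.
Because the floor (425) lies above the market-clearing price, it is binding.
At P = 425: Qd = 3973 - 8·425 = 573 and Qs = 8·425 - 507 = 2893.
Quantity traded falls to 573. At Q = 573 the demand price is (3973 - 573)/8 = 425 and the supply price is (507 + 573)/8 = 135.
Deadweight loss = ½ · (425 - 135) · (1733 - 573) = ½ · 290 · 1160 = 168200.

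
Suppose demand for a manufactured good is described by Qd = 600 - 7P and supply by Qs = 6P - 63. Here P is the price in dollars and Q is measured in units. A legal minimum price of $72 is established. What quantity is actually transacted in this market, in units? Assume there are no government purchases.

In a free market, 600 - 7P = 6P - 63 gives the equilibrium P* = 51, Q* = 243.
The floor of 72 is above the equilibrium price 51, so it binds.
At P = 72: Qd = 600 - 7·72 = 96 and Qs = 6·72 - 63 = 369.
The quantity actually transacted is the short side, demand: 96.

96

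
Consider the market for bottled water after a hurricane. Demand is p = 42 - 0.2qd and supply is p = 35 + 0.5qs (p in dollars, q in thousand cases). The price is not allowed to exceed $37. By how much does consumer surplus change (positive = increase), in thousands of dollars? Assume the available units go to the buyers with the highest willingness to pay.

Rearranging demand gives qd = 210 - 5p; rearranging supply gives qs = 2p - 70. Setting quantity demanded equal to quantity supplied, 210 - 5p = 2p - 70, gives p* = 40 and q* = 10.
Since 37 < 40, the ceiling is binding.
At p = 37: qd = 210 - 5·37 = 25 and qs = 2·37 - 70 = 4.
Consumer surplus without the control is ½ · (42 - 40) · 10 = 10.
With the ceiling, 4 units are sold at 37 (assume they go to the highest-value buyers). The demand price at q = 4 is 41.2, so CS = ½ · [(42 - 37) + (41.2 - 37)] · 4 = 18.4.
Change in consumer surplus = 18.4 - 10 = 8.4.

8.4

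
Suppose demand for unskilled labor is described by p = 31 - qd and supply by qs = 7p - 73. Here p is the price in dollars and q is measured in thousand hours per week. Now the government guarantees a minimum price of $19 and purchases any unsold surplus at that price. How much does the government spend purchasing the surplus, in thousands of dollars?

Rearranging demand gives qd = 31 - p. Without the control the market clears where 31 - p = 7p - 73, i.e. p* = 13 and q* = 18.
Since 19 > 13, the floor is binding.
At p = 19: qd = 31 - 19 = 12 and qs = 7·19 - 73 = 60.
Surplus = qs - qd = 48.
Government expenditure = surplus × support price = 48 × 19 = 912.

912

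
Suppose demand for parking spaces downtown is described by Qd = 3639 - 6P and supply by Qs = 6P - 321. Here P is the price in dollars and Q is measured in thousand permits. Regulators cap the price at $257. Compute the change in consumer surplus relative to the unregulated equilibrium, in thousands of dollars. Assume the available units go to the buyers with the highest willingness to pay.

73146

Without the control the market clears where 3639 - 6P = 6P - 321, i.e. P* = 330 and Q* = 1659.
The ceiling of 257 is below the equilibrium price 330, so it binds.
At P = 257: Qd = 3639 - 6·257 = 2097 and Qs = 6·257 - 321 = 1221.
Consumer surplus without the control is ½ · (606.5 - 330) · 1659 = 229356.75.
With the ceiling, 1221 units are sold at 257 (assume they go to the highest-value buyers). The demand price at Q = 1221 is 403, so CS = ½ · [(606.5 - 257) + (403 - 257)] · 1221 = 302502.75.
Change in consumer surplus = 302502.75 - 229356.75 = 73146.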